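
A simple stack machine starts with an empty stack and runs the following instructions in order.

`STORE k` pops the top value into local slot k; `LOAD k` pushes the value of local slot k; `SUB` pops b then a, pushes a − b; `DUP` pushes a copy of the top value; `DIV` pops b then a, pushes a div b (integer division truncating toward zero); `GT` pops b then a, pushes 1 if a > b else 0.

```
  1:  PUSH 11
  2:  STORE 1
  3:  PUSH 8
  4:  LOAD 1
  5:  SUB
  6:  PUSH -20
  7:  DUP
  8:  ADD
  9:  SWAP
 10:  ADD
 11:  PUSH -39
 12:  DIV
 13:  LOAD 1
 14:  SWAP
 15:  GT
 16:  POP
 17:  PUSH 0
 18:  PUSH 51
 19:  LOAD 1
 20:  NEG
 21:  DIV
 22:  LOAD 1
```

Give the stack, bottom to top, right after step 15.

PUSH 11  → 11
STORE 1  → (empty)
PUSH 8   → 8
LOAD 1   → 8 11
SUB      → -3
PUSH -20 → -3 -20
DUP      → -3 -20 -20
ADD      → -3 -40
SWAP     → -40 -3
ADD      → -43
PUSH -39 → -43 -39
DIV      → 1
LOAD 1   → 1 11
SWAP     → 11 1
GT       → 1

[1]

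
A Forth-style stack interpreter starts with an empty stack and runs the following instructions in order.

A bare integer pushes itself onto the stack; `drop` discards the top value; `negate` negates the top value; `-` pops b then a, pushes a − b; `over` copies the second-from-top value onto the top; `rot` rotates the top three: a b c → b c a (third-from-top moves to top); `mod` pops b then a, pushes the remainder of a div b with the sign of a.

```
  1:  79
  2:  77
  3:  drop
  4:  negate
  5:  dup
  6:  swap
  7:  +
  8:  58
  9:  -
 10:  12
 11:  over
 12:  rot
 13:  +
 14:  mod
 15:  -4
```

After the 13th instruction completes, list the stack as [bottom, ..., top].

79     -> [79]
77     -> [79, 77]
drop   -> [79]
negate -> [-79]
dup    -> [-79, -79]
swap   -> [-79, -79]
+      -> [-158]
58     -> [-158, 58]
-      -> [-216]
12     -> [-216, 12]
over   -> [-216, 12, -216]
rot    -> [12, -216, -216]
+      -> [12, -432]

[12, -432]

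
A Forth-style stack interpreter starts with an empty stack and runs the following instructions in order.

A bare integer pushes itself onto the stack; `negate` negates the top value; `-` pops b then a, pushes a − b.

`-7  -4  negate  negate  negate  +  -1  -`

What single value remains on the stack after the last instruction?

-2

-7     → [-7]
-4     → [-7, -4]
negate → [-7, 4]
negate → [-7, -4]
negate → [-7, 4]
+      → [-3]
-1     → [-3, -1]
-      → [-2]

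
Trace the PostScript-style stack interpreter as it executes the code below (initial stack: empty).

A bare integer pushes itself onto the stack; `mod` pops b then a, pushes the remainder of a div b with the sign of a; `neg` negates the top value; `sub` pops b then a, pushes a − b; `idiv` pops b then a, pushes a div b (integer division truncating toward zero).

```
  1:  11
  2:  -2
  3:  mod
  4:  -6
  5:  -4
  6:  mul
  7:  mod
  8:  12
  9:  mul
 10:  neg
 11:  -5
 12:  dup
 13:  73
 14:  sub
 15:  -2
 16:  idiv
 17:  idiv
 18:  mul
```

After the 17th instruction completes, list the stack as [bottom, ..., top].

11   -> 11
-2   -> 11 -2
mod  -> 1
-6   -> 1 -6
-4   -> 1 -6 -4
mul  -> 1 24
mod  -> 1
12   -> 1 12
mul  -> 12
neg  -> -12
-5   -> -12 -5
dup  -> -12 -5 -5
73   -> -12 -5 -5 73
sub  -> -12 -5 -78
-2   -> -12 -5 -78 -2
idiv -> -12 -5 39
idiv -> -12 0

[-12, 0]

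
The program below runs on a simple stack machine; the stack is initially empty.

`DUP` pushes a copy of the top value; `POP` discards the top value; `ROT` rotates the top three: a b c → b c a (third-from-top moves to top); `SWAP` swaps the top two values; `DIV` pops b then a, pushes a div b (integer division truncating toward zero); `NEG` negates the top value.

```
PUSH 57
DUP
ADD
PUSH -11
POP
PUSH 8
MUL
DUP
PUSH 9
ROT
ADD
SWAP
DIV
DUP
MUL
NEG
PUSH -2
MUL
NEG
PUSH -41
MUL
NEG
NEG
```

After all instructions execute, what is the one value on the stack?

PUSH 57  : 57
DUP      : 57 57
ADD      : 114
PUSH -11 : 114 -11
POP      : 114
PUSH 8   : 114 8
MUL      : 912
DUP      : 912 912
PUSH 9   : 912 912 9
ROT      : 912 9 912
ADD      : 912 921
SWAP     : 921 912
DIV      : 1
DUP      : 1 1
MUL      : 1
NEG      : -1
PUSH -2  : -1 -2
MUL      : 2
NEG      : -2
PUSH -41 : -2 -41
MUL      : 82
NEG      : -82
NEG      : 82

82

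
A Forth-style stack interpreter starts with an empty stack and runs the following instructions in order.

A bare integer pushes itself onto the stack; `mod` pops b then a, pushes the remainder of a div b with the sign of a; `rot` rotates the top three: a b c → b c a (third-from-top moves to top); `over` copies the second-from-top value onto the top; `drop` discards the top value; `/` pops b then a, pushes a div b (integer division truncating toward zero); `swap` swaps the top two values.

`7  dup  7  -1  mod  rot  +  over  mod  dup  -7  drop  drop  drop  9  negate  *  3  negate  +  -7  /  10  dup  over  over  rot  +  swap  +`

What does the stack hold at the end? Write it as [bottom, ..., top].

[9, 10, 30]

7      -> [7]
dup    -> [7, 7]
7      -> [7, 7, 7]
-1     -> [7, 7, 7, -1]
mod    -> [7, 7, 0]
rot    -> [7, 0, 7]
+      -> [7, 7]
over   -> [7, 7, 7]
mod    -> [7, 0]
dup    -> [7, 0, 0]
-7     -> [7, 0, 0, -7]
drop   -> [7, 0, 0]
drop   -> [7, 0]
drop   -> [7]
9      -> [7, 9]
negate -> [7, -9]
*      -> [-63]
3      -> [-63, 3]
negate -> [-63, -3]
+      -> [-66]
-7     -> [-66, -7]
/      -> [9]
10     -> [9, 10]
dup    -> [9, 10, 10]
over   -> [9, 10, 10, 10]
over   -> [9, 10, 10, 10, 10]
rot    -> [9, 10, 10, 10, 10]
+      -> [9, 10, 10, 20]
swap   -> [9, 10, 20, 10]
+      -> [9, 10, 30]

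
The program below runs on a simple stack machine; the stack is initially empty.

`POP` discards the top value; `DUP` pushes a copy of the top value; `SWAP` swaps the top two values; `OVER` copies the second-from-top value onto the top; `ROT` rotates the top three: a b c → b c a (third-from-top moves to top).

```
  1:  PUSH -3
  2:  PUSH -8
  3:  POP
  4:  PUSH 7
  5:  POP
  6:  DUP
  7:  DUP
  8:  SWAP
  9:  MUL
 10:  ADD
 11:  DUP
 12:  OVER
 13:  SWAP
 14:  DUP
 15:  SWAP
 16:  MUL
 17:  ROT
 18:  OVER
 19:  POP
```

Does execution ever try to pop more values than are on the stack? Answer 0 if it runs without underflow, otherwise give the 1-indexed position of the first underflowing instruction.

PUSH -3 -> [-3]
PUSH -8 -> [-3, -8]
POP     -> [-3]
PUSH 7  -> [-3, 7]
POP     -> [-3]
DUP     -> [-3, -3]
DUP     -> [-3, -3, -3]
SWAP    -> [-3, -3, -3]
MUL     -> [-3, 9]
ADD     -> [6]
DUP     -> [6, 6]
OVER    -> [6, 6, 6]
SWAP    -> [6, 6, 6]
DUP     -> [6, 6, 6, 6]
SWAP    -> [6, 6, 6, 6]
MUL     -> [6, 6, 36]
ROT     -> [6, 36, 6]
OVER    -> [6, 36, 6, 36]
POP     -> [6, 36, 6]

0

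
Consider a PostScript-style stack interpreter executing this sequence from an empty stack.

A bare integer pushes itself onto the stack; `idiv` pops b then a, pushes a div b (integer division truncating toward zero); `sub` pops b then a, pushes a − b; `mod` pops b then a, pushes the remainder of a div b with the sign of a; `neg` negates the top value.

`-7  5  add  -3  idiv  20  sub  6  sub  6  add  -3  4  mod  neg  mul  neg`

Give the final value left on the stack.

-7   -> [-7]
5    -> [-7, 5]
add  -> [-2]
-3   -> [-2, -3]
idiv -> [0]
20   -> [0, 20]
sub  -> [-20]
6    -> [-20, 6]
sub  -> [-26]
6    -> [-26, 6]
add  -> [-20]
-3   -> [-20, -3]
4    -> [-20, -3, 4]
mod  -> [-20, -3]
neg  -> [-20, 3]
mul  -> [-60]
neg  -> [60]

60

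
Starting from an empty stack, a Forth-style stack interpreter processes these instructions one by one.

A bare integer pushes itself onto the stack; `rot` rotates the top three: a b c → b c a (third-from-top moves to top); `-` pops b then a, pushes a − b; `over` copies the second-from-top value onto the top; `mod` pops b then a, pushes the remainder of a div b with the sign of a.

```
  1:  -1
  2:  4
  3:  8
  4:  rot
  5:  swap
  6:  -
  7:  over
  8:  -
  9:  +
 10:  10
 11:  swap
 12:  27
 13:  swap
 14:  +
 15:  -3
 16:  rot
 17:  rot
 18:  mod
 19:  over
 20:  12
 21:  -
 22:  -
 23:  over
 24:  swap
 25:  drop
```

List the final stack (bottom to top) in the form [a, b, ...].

-1   : [-1]
4    : [-1, 4]
8    : [-1, 4, 8]
rot  : [4, 8, -1]
swap : [4, -1, 8]
-    : [4, -9]
over : [4, -9, 4]
-    : [4, -13]
+    : [-9]
10   : [-9, 10]
swap : [10, -9]
27   : [10, -9, 27]
swap : [10, 27, -9]
+    : [10, 18]
-3   : [10, 18, -3]
rot  : [18, -3, 10]
rot  : [-3, 10, 18]
mod  : [-3, 10]
over : [-3, 10, -3]
12   : [-3, 10, -3, 12]
-    : [-3, 10, -15]
-    : [-3, 25]
over : [-3, 25, -3]
swap : [-3, -3, 25]
drop : [-3, -3]

[-3, -3]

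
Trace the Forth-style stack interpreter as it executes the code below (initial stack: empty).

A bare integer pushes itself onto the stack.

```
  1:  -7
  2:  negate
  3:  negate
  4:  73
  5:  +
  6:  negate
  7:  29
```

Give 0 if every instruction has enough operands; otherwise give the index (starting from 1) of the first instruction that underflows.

-7     -> [-7]
negate -> [7]
negate -> [-7]
73     -> [-7, 73]
+      -> [66]
negate -> [-66]
29     -> [-66, 29]

0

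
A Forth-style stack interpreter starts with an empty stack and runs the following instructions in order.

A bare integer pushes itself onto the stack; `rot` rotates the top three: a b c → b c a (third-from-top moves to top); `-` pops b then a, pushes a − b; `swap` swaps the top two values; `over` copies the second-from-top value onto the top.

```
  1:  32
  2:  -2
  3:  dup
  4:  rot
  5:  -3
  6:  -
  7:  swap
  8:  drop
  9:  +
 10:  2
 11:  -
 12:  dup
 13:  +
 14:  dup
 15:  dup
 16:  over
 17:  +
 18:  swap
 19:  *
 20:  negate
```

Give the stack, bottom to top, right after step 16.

[62, 62, 62, 62]

32    [32]
-2    [32, -2]
dup   [32, -2, -2]
rot   [-2, -2, 32]
-3    [-2, -2, 32, -3]
-     [-2, -2, 35]
swap  [-2, 35, -2]
drop  [-2, 35]
+     [33]
2     [33, 2]
-     [31]
dup   [31, 31]
+     [62]
dup   [62, 62]
dup   [62, 62, 62]
over  [62, 62, 62, 62]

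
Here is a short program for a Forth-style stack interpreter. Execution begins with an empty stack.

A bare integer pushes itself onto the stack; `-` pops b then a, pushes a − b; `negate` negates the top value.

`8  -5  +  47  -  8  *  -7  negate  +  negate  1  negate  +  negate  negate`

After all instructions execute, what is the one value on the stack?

8      : [8]
-5     : [8, -5]
+      : [3]
47     : [3, 47]
-      : [-44]
8      : [-44, 8]
*      : [-352]
-7     : [-352, -7]
negate : [-352, 7]
+      : [-345]
negate : [345]
1      : [345, 1]
negate : [345, -1]
+      : [344]
negate : [-344]
negate : [344]

344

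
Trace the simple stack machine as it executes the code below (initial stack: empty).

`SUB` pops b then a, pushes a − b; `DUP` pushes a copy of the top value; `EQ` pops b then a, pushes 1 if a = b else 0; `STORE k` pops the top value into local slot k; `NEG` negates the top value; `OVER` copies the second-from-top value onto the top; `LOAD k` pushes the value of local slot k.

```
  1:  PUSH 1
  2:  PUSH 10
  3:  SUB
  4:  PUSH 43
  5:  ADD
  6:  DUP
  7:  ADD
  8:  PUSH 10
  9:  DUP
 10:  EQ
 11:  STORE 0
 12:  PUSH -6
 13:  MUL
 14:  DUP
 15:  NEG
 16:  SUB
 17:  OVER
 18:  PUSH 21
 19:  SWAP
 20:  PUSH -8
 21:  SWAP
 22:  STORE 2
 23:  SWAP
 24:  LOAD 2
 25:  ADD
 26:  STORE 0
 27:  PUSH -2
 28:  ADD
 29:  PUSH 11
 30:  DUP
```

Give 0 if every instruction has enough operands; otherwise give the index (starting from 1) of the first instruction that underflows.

PUSH 1  -> [1]
PUSH 10 -> [1, 10]
SUB     -> [-9]
PUSH 43 -> [-9, 43]
ADD     -> [34]
DUP     -> [34, 34]
ADD     -> [68]
PUSH 10 -> [68, 10]
DUP     -> [68, 10, 10]
EQ      -> [68, 1]
STORE 0 -> [68]
PUSH -6 -> [68, -6]
MUL     -> [-408]
DUP     -> [-408, -408]
NEG     -> [-408, 408]
SUB     -> [-816]
OVER  — needs 2 operands, stack has 1 → underflow

17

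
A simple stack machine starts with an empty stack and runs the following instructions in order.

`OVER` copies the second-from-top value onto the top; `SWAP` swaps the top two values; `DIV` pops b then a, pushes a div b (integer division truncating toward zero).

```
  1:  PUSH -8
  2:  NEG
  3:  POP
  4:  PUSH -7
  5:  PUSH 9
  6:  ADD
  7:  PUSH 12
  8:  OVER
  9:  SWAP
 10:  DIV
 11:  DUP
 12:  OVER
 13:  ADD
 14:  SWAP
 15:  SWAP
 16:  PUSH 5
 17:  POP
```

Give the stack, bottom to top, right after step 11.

[2, 0, 0]

PUSH -8  -8
NEG      8
POP      (empty)
PUSH -7  -7
PUSH 9   -7 9
ADD      2
PUSH 12  2 12
OVER     2 12 2
SWAP     2 2 12
DIV      2 0
DUP      2 0 0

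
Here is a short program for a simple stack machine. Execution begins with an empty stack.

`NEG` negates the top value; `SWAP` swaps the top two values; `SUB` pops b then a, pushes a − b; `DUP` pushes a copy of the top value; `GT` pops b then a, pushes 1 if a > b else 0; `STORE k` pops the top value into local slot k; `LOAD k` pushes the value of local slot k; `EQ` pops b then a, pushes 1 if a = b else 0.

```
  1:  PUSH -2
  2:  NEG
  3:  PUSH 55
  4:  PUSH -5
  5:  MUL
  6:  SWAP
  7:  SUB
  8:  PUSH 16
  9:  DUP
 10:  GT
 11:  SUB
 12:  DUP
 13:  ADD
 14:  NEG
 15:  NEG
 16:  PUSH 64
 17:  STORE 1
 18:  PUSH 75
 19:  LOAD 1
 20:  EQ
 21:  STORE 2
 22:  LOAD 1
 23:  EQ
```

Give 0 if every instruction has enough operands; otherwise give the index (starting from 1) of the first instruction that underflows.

PUSH -2 : -2
NEG     : 2
PUSH 55 : 2 55
PUSH -5 : 2 55 -5
MUL     : 2 -275
SWAP    : -275 2
SUB     : -277
PUSH 16 : -277 16
DUP     : -277 16 16
GT      : -277 0
SUB     : -277
DUP     : -277 -277
ADD     : -554
NEG     : 554
NEG     : -554
PUSH 64 : -554 64
STORE 1 : -554
PUSH 75 : -554 75
LOAD 1  : -554 75 64
EQ      : -554 0
STORE 2 : -554
LOAD 1  : -554 64
EQ      : 0

0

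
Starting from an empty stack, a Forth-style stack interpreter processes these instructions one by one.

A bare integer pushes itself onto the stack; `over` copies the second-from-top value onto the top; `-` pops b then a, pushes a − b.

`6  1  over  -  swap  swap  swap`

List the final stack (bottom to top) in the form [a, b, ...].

[-5, 6]

6     6
1     6 1
over  6 1 6
-     6 -5
swap  -5 6
swap  6 -5
swap  -5 6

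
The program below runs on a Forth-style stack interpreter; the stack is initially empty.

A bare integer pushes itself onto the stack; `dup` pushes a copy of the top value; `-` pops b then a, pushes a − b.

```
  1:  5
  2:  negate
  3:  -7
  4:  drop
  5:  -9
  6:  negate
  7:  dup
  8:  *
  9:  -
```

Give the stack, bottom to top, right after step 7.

[-5, 9, 9]

5      -> 5
negate -> -5
-7     -> -5 -7
drop   -> -5
-9     -> -5 -9
negate -> -5 9
dup    -> -5 9 9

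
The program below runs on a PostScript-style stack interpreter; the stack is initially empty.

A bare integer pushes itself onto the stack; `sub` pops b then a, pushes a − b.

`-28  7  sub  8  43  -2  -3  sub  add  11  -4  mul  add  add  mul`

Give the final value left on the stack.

-28 -> -28
7   -> -28 7
sub -> -35
8   -> -35 8
43  -> -35 8 43
-2  -> -35 8 43 -2
-3  -> -35 8 43 -2 -3
sub -> -35 8 43 1
add -> -35 8 44
11  -> -35 8 44 11
-4  -> -35 8 44 11 -4
mul -> -35 8 44 -44
add -> -35 8 0
add -> -35 8
mul -> -280

-280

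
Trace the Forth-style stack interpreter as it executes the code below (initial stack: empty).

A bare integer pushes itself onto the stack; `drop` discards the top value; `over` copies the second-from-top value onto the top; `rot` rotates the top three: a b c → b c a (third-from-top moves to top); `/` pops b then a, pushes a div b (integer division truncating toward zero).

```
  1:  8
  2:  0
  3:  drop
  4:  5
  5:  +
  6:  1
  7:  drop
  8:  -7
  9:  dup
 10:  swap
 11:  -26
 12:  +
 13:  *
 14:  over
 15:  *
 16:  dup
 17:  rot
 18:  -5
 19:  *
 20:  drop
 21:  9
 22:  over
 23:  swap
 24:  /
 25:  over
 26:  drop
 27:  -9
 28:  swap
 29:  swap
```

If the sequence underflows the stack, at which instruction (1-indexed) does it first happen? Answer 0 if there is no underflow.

0

8    : 8
0    : 8 0
drop : 8
5    : 8 5
+    : 13
1    : 13 1
drop : 13
-7   : 13 -7
dup  : 13 -7 -7
swap : 13 -7 -7
-26  : 13 -7 -7 -26
+    : 13 -7 -33
*    : 13 231
over : 13 231 13
*    : 13 3003
dup  : 13 3003 3003
rot  : 3003 3003 13
-5   : 3003 3003 13 -5
*    : 3003 3003 -65
drop : 3003 3003
9    : 3003 3003 9
over : 3003 3003 9 3003
swap : 3003 3003 3003 9
/    : 3003 3003 333
over : 3003 3003 333 3003
drop : 3003 3003 333
-9   : 3003 3003 333 -9
swap : 3003 3003 -9 333
swap : 3003 3003 333 -9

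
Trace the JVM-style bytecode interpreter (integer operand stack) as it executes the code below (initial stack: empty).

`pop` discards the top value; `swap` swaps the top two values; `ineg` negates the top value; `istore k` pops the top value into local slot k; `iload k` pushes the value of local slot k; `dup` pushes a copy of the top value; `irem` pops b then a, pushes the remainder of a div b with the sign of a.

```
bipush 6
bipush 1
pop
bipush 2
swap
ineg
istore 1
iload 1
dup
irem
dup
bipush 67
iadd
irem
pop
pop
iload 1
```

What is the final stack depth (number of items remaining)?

bipush 6   [6]
bipush 1   [6, 1]
pop        [6]
bipush 2   [6, 2]
swap       [2, 6]
ineg       [2, -6]
istore 1   [2]
iload 1    [2, -6]
dup        [2, -6, -6]
irem       [2, 0]
dup        [2, 0, 0]
bipush 67  [2, 0, 0, 67]
iadd       [2, 0, 67]
irem       [2, 0]
pop        [2]
pop        []
iload 1    [-6]

1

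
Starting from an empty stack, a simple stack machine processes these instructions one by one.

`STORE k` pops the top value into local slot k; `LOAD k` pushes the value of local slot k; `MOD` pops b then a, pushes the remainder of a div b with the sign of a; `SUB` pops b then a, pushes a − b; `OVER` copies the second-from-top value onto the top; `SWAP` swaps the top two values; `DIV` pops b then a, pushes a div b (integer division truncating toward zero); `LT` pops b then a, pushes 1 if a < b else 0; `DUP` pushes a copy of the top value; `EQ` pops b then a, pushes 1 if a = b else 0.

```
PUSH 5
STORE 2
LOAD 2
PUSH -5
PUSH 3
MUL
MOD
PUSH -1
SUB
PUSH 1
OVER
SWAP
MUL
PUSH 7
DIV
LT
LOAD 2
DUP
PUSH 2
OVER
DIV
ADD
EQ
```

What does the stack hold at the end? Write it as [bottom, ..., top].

[0, 1]

PUSH 5  -> 5
STORE 2 -> (empty)
LOAD 2  -> 5
PUSH -5 -> 5 -5
PUSH 3  -> 5 -5 3
MUL     -> 5 -15
MOD     -> 5
PUSH -1 -> 5 -1
SUB     -> 6
PUSH 1  -> 6 1
OVER    -> 6 1 6
SWAP    -> 6 6 1
MUL     -> 6 6
PUSH 7  -> 6 6 7
DIV     -> 6 0
LT      -> 0
LOAD 2  -> 0 5
DUP     -> 0 5 5
PUSH 2  -> 0 5 5 2
OVER    -> 0 5 5 2 5
DIV     -> 0 5 5 0
ADD     -> 0 5 5
EQ      -> 0 1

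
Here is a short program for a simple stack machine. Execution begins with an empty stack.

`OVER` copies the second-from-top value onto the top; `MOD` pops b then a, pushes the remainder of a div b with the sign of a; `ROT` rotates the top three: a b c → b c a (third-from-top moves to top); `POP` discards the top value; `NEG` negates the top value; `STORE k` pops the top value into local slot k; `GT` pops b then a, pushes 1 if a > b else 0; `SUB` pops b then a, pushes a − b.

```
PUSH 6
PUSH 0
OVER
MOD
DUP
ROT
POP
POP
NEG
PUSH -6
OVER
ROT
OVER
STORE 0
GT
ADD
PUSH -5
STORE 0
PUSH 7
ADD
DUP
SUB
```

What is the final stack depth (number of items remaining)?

PUSH 6  : 6
PUSH 0  : 6 0
OVER    : 6 0 6
MOD     : 6 0
DUP     : 6 0 0
ROT     : 0 0 6
POP     : 0 0
POP     : 0
NEG     : 0
PUSH -6 : 0 -6
OVER    : 0 -6 0
ROT     : -6 0 0
OVER    : -6 0 0 0
STORE 0 : -6 0 0
GT      : -6 0
ADD     : -6
PUSH -5 : -6 -5
STORE 0 : -6
PUSH 7  : -6 7
ADD     : 1
DUP     : 1 1
SUB     : 0

1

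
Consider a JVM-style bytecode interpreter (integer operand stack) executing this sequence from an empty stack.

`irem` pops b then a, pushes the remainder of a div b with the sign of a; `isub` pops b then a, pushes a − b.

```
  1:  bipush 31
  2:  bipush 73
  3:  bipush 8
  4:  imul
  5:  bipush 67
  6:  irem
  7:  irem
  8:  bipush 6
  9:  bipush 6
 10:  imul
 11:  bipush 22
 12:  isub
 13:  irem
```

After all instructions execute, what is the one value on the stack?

bipush 31 → 31
bipush 73 → 31 73
bipush 8  → 31 73 8
imul      → 31 584
bipush 67 → 31 584 67
irem      → 31 48
irem      → 31
bipush 6  → 31 6
bipush 6  → 31 6 6
imul      → 31 36
bipush 22 → 31 36 22
isub      → 31 14
irem      → 3

3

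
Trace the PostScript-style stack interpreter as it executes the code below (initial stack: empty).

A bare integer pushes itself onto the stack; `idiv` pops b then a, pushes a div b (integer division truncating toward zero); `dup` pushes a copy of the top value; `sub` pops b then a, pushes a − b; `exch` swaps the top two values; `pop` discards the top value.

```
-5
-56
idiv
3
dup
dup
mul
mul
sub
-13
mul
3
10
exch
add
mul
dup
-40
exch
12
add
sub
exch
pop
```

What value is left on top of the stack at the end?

-5   -> [-5]
-56  -> [-5, -56]
idiv -> [0]
3    -> [0, 3]
dup  -> [0, 3, 3]
dup  -> [0, 3, 3, 3]
mul  -> [0, 3, 9]
mul  -> [0, 27]
sub  -> [-27]
-13  -> [-27, -13]
mul  -> [351]
3    -> [351, 3]
10   -> [351, 3, 10]
exch -> [351, 10, 3]
add  -> [351, 13]
mul  -> [4563]
dup  -> [4563, 4563]
-40  -> [4563, 4563, -40]
exch -> [4563, -40, 4563]
12   -> [4563, -40, 4563, 12]
add  -> [4563, -40, 4575]
sub  -> [4563, -4615]
exch -> [-4615, 4563]
pop  -> [-4615]

-4615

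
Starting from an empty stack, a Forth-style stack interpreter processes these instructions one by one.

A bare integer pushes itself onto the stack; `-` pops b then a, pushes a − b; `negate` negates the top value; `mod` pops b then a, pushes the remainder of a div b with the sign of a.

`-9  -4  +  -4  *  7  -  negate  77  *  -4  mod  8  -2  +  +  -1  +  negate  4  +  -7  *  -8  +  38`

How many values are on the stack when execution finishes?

2

-9     -> [-9]
-4     -> [-9, -4]
+      -> [-13]
-4     -> [-13, -4]
*      -> [52]
7      -> [52, 7]
-      -> [45]
negate -> [-45]
77     -> [-45, 77]
*      -> [-3465]
-4     -> [-3465, -4]
mod    -> [-1]
8      -> [-1, 8]
-2     -> [-1, 8, -2]
+      -> [-1, 6]
+      -> [5]
-1     -> [5, -1]
+      -> [4]
negate -> [-4]
4      -> [-4, 4]
+      -> [0]
-7     -> [0, -7]
*      -> [0]
-8     -> [0, -8]
+      -> [-8]
38     -> [-8, 38]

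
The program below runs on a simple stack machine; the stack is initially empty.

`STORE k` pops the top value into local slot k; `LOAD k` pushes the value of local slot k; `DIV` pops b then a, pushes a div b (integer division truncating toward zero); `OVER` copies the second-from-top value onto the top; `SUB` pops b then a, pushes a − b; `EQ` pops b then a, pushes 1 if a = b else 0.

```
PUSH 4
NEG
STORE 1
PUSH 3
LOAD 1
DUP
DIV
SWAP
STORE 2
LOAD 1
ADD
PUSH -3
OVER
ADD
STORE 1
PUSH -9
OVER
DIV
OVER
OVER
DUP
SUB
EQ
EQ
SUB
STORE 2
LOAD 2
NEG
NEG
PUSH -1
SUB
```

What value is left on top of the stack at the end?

PUSH 4  : [4]
NEG     : [-4]
STORE 1 : []
PUSH 3  : [3]
LOAD 1  : [3, -4]
DUP     : [3, -4, -4]
DIV     : [3, 1]
SWAP    : [1, 3]
STORE 2 : [1]
LOAD 1  : [1, -4]
ADD     : [-3]
PUSH -3 : [-3, -3]
OVER    : [-3, -3, -3]
ADD     : [-3, -6]
STORE 1 : [-3]
PUSH -9 : [-3, -9]
OVER    : [-3, -9, -3]
DIV     : [-3, 3]
OVER    : [-3, 3, -3]
OVER    : [-3, 3, -3, 3]
DUP     : [-3, 3, -3, 3, 3]
SUB     : [-3, 3, -3, 0]
EQ      : [-3, 3, 0]
EQ      : [-3, 0]
SUB     : [-3]
STORE 2 : []
LOAD 2  : [-3]
NEG     : [3]
NEG     : [-3]
PUSH -1 : [-3, -1]
SUB     : [-2]

-2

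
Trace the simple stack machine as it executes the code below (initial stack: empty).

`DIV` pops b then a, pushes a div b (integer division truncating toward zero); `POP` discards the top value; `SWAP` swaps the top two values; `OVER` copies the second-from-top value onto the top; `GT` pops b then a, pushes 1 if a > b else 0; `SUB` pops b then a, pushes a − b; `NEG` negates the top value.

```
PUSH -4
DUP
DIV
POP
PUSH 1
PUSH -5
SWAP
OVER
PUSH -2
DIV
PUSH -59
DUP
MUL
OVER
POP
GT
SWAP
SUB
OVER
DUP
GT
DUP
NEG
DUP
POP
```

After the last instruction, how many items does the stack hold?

4

PUSH -4  → -4
DUP      → -4 -4
DIV      → 1
POP      → (empty)
PUSH 1   → 1
PUSH -5  → 1 -5
SWAP     → -5 1
OVER     → -5 1 -5
PUSH -2  → -5 1 -5 -2
DIV      → -5 1 2
PUSH -59 → -5 1 2 -59
DUP      → -5 1 2 -59 -59
MUL      → -5 1 2 3481
OVER     → -5 1 2 3481 2
POP      → -5 1 2 3481
GT       → -5 1 0
SWAP     → -5 0 1
SUB      → -5 -1
OVER     → -5 -1 -5
DUP      → -5 -1 -5 -5
GT       → -5 -1 0
DUP      → -5 -1 0 0
NEG      → -5 -1 0 0
DUP      → -5 -1 0 0 0
POP      → -5 -1 0 0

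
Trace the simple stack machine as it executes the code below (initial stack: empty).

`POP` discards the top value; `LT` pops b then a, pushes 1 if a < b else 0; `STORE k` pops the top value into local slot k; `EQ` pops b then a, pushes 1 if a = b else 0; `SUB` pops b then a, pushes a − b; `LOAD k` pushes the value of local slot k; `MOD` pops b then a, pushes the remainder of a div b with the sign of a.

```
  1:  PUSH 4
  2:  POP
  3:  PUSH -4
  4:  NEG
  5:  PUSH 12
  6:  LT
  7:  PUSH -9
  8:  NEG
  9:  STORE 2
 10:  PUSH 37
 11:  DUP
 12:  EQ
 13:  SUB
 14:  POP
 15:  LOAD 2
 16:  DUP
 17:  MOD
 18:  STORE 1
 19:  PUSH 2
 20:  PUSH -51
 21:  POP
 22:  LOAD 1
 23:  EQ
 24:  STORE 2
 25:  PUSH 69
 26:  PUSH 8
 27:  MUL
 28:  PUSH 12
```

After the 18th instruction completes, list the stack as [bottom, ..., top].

PUSH 4  → [4]
POP     → []
PUSH -4 → [-4]
NEG     → [4]
PUSH 12 → [4, 12]
LT      → [1]
PUSH -9 → [1, -9]
NEG     → [1, 9]
STORE 2 → [1]
PUSH 37 → [1, 37]
DUP     → [1, 37, 37]
EQ      → [1, 1]
SUB     → [0]
POP     → []
LOAD 2  → [9]
DUP     → [9, 9]
MOD     → [0]
STORE 1 → []

[]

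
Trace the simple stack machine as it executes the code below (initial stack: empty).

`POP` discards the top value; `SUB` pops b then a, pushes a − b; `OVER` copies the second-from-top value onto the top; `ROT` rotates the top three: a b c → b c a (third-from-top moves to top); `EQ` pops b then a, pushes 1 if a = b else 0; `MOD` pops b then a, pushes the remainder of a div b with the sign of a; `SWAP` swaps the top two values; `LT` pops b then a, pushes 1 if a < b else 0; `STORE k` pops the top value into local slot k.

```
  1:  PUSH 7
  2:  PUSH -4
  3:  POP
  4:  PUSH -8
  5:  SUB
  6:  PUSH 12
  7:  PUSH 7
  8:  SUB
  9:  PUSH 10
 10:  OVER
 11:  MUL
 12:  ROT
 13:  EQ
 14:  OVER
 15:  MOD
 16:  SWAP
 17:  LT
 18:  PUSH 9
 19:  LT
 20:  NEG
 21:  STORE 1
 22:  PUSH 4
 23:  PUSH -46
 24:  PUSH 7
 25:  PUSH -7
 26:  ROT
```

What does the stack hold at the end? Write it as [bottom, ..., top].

[4, 7, -7, -46]

PUSH 7   : 7
PUSH -4  : 7 -4
POP      : 7
PUSH -8  : 7 -8
SUB      : 15
PUSH 12  : 15 12
PUSH 7   : 15 12 7
SUB      : 15 5
PUSH 10  : 15 5 10
OVER     : 15 5 10 5
MUL      : 15 5 50
ROT      : 5 50 15
EQ       : 5 0
OVER     : 5 0 5
MOD      : 5 0
SWAP     : 0 5
LT       : 1
PUSH 9   : 1 9
LT       : 1
NEG      : -1
STORE 1  : (empty)
PUSH 4   : 4
PUSH -46 : 4 -46
PUSH 7   : 4 -46 7
PUSH -7  : 4 -46 7 -7
ROT      : 4 7 -7 -46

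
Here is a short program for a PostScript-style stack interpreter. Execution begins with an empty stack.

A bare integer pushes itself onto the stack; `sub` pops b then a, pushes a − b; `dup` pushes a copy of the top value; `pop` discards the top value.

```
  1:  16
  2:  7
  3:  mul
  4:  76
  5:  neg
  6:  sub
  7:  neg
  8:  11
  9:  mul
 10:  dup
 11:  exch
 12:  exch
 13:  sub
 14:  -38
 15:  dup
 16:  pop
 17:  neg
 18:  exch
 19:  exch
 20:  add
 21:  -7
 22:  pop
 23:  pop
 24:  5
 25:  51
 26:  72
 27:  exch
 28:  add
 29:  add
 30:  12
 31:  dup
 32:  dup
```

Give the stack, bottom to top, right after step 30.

16    16
7     16 7
mul   112
76    112 76
neg   112 -76
sub   188
neg   -188
11    -188 11
mul   -2068
dup   -2068 -2068
exch  -2068 -2068
exch  -2068 -2068
sub   0
-38   0 -38
dup   0 -38 -38
pop   0 -38
neg   0 38
exch  38 0
exch  0 38
add   38
-7    38 -7
pop   38
pop   (empty)
5     5
51    5 51
72    5 51 72
exch  5 72 51
add   5 123
add   128
12    128 12

[128, 12]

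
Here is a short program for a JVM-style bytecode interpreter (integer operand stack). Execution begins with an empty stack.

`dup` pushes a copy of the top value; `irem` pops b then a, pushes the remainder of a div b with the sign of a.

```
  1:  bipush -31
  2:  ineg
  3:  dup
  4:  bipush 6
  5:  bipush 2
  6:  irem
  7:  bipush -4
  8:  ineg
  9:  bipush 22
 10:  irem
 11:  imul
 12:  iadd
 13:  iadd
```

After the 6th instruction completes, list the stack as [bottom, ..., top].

[31, 31, 0]

bipush -31 → -31
ineg       → 31
dup        → 31 31
bipush 6   → 31 31 6
bipush 2   → 31 31 6 2
irem       → 31 31 0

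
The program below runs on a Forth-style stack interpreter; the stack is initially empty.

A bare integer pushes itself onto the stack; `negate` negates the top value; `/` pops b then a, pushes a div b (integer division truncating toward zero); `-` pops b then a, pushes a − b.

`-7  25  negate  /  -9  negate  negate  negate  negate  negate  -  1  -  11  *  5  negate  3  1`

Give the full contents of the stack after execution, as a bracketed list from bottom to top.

-7     : -7
25     : -7 25
negate : -7 -25
/      : 0
-9     : 0 -9
negate : 0 9
negate : 0 -9
negate : 0 9
negate : 0 -9
negate : 0 9
-      : -9
1      : -9 1
-      : -10
11     : -10 11
*      : -110
5      : -110 5
negate : -110 -5
3      : -110 -5 3
1      : -110 -5 3 1

[-110, -5, 3, 1]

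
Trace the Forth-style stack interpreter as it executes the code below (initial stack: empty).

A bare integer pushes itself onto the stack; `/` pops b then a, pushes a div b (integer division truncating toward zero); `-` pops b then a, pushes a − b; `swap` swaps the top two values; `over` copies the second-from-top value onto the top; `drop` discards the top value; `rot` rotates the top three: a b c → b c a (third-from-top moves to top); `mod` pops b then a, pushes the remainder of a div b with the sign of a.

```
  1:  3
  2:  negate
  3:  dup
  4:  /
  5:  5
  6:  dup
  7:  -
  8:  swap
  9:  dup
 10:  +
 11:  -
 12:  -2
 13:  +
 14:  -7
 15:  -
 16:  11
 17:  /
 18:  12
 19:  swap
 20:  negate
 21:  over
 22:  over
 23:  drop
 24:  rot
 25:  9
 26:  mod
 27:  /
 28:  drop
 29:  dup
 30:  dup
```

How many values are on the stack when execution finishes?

3      : 3
negate : -3
dup    : -3 -3
/      : 1
5      : 1 5
dup    : 1 5 5
-      : 1 0
swap   : 0 1
dup    : 0 1 1
+      : 0 2
-      : -2
-2     : -2 -2
+      : -4
-7     : -4 -7
-      : 3
11     : 3 11
/      : 0
12     : 0 12
swap   : 12 0
negate : 12 0
over   : 12 0 12
over   : 12 0 12 0
drop   : 12 0 12
rot    : 0 12 12
9      : 0 12 12 9
mod    : 0 12 3
/      : 0 4
drop   : 0
dup    : 0 0
dup    : 0 0 0

3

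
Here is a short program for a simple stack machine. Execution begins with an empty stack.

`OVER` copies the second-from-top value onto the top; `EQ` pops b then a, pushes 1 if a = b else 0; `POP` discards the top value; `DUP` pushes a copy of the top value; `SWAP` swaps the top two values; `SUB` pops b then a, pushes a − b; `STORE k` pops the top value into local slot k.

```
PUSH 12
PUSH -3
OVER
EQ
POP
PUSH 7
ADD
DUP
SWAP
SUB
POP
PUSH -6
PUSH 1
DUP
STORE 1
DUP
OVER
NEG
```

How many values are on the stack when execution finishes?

PUSH 12 -> [12]
PUSH -3 -> [12, -3]
OVER    -> [12, -3, 12]
EQ      -> [12, 0]
POP     -> [12]
PUSH 7  -> [12, 7]
ADD     -> [19]
DUP     -> [19, 19]
SWAP    -> [19, 19]
SUB     -> [0]
POP     -> []
PUSH -6 -> [-6]
PUSH 1  -> [-6, 1]
DUP     -> [-6, 1, 1]
STORE 1 -> [-6, 1]
DUP     -> [-6, 1, 1]
OVER    -> [-6, 1, 1, 1]
NEG     -> [-6, 1, 1, -1]

4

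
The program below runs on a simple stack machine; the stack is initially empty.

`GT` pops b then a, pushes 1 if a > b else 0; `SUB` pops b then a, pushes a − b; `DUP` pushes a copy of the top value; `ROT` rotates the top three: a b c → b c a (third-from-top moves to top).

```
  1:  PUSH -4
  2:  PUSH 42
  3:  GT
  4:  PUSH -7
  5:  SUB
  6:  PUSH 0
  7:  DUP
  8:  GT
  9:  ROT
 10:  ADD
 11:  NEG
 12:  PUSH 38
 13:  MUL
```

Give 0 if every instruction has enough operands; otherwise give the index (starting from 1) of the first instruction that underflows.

PUSH -4 : [-4]
PUSH 42 : [-4, 42]
GT      : [0]
PUSH -7 : [0, -7]
SUB     : [7]
PUSH 0  : [7, 0]
DUP     : [7, 0, 0]
GT      : [7, 0]
ROT  — needs 3 operands, stack has 2 → underflow

9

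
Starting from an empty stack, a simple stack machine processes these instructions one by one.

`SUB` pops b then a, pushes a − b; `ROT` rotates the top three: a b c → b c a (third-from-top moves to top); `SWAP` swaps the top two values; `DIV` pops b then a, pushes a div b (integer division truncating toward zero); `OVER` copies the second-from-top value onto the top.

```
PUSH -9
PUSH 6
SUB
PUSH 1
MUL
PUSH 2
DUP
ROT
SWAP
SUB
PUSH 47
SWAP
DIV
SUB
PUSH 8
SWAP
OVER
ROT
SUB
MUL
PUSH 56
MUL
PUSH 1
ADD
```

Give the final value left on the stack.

1

PUSH -9  -9
PUSH 6   -9 6
SUB      -15
PUSH 1   -15 1
MUL      -15
PUSH 2   -15 2
DUP      -15 2 2
ROT      2 2 -15
SWAP     2 -15 2
SUB      2 -17
PUSH 47  2 -17 47
SWAP     2 47 -17
DIV      2 -2
SUB      4
PUSH 8   4 8
SWAP     8 4
OVER     8 4 8
ROT      4 8 8
SUB      4 0
MUL      0
PUSH 56  0 56
MUL      0
PUSH 1   0 1
ADD      1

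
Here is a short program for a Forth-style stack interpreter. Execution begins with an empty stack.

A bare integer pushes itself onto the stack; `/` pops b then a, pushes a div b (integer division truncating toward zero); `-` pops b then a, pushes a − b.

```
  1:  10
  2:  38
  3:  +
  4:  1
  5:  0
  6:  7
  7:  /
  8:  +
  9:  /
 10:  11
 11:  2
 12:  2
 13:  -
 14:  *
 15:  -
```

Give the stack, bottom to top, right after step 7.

[48, 1, 0]

10 : 10
38 : 10 38
+  : 48
1  : 48 1
0  : 48 1 0
7  : 48 1 0 7
/  : 48 1 0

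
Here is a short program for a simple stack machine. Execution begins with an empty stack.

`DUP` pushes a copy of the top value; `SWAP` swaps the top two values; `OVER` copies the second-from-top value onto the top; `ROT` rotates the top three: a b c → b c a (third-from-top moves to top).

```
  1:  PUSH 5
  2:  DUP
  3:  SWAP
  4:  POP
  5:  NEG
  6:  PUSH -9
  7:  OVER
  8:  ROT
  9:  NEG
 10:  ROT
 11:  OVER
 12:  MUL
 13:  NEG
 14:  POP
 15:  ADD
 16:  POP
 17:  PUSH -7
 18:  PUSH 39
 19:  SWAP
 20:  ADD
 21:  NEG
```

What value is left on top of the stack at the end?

-32

PUSH 5  : [5]
DUP     : [5, 5]
SWAP    : [5, 5]
POP     : [5]
NEG     : [-5]
PUSH -9 : [-5, -9]
OVER    : [-5, -9, -5]
ROT     : [-9, -5, -5]
NEG     : [-9, -5, 5]
ROT     : [-5, 5, -9]
OVER    : [-5, 5, -9, 5]
MUL     : [-5, 5, -45]
NEG     : [-5, 5, 45]
POP     : [-5, 5]
ADD     : [0]
POP     : []
PUSH -7 : [-7]
PUSH 39 : [-7, 39]
SWAP    : [39, -7]
ADD     : [32]
NEG     : [-32]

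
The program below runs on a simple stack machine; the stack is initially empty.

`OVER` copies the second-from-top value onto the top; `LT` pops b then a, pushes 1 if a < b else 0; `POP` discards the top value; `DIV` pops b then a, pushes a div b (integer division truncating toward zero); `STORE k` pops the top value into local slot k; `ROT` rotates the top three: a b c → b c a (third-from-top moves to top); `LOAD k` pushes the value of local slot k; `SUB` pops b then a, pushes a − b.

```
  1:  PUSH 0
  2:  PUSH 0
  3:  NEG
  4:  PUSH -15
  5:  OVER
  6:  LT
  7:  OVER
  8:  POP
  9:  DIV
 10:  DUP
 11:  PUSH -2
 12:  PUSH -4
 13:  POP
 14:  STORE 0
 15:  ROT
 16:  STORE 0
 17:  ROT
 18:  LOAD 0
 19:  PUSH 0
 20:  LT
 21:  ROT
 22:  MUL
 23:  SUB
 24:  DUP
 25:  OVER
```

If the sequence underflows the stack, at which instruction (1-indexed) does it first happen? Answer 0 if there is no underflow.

17

PUSH 0   → 0
PUSH 0   → 0 0
NEG      → 0 0
PUSH -15 → 0 0 -15
OVER     → 0 0 -15 0
LT       → 0 0 1
OVER     → 0 0 1 0
POP      → 0 0 1
DIV      → 0 0
DUP      → 0 0 0
PUSH -2  → 0 0 0 -2
PUSH -4  → 0 0 0 -2 -4
POP      → 0 0 0 -2
STORE 0  → 0 0 0
ROT      → 0 0 0
STORE 0  → 0 0
ROT  — needs 3 operands, stack has 2 → underflow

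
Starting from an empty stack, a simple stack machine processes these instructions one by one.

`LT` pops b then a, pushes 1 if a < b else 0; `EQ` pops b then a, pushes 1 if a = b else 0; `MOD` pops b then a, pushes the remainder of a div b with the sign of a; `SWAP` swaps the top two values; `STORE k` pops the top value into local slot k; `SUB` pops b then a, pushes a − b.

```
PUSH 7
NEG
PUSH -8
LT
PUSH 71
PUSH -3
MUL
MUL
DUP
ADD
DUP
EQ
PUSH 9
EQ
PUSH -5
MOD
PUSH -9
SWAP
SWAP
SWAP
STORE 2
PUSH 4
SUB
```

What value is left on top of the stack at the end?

PUSH 7  : [7]
NEG     : [-7]
PUSH -8 : [-7, -8]
LT      : [0]
PUSH 71 : [0, 71]
PUSH -3 : [0, 71, -3]
MUL     : [0, -213]
MUL     : [0]
DUP     : [0, 0]
ADD     : [0]
DUP     : [0, 0]
EQ      : [1]
PUSH 9  : [1, 9]
EQ      : [0]
PUSH -5 : [0, -5]
MOD     : [0]
PUSH -9 : [0, -9]
SWAP    : [-9, 0]
SWAP    : [0, -9]
SWAP    : [-9, 0]
STORE 2 : [-9]
PUSH 4  : [-9, 4]
SUB     : [-13]

-13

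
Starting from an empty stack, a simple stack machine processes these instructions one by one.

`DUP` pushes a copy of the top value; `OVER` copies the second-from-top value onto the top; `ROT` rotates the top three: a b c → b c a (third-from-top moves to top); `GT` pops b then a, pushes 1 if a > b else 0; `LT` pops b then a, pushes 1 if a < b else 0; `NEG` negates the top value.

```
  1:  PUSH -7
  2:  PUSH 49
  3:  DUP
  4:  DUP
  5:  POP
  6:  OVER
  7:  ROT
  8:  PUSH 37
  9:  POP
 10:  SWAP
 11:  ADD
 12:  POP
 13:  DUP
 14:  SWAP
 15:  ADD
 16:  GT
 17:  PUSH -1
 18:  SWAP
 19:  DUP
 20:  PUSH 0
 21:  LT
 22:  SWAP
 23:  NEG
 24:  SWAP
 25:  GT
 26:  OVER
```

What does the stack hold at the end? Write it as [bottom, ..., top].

[-1, 0, -1]

PUSH -7 : [-7]
PUSH 49 : [-7, 49]
DUP     : [-7, 49, 49]
DUP     : [-7, 49, 49, 49]
POP     : [-7, 49, 49]
OVER    : [-7, 49, 49, 49]
ROT     : [-7, 49, 49, 49]
PUSH 37 : [-7, 49, 49, 49, 37]
POP     : [-7, 49, 49, 49]
SWAP    : [-7, 49, 49, 49]
ADD     : [-7, 49, 98]
POP     : [-7, 49]
DUP     : [-7, 49, 49]
SWAP    : [-7, 49, 49]
ADD     : [-7, 98]
GT      : [0]
PUSH -1 : [0, -1]
SWAP    : [-1, 0]
DUP     : [-1, 0, 0]
PUSH 0  : [-1, 0, 0, 0]
LT      : [-1, 0, 0]
SWAP    : [-1, 0, 0]
NEG     : [-1, 0, 0]
SWAP    : [-1, 0, 0]
GT      : [-1, 0]
OVER    : [-1, 0, -1]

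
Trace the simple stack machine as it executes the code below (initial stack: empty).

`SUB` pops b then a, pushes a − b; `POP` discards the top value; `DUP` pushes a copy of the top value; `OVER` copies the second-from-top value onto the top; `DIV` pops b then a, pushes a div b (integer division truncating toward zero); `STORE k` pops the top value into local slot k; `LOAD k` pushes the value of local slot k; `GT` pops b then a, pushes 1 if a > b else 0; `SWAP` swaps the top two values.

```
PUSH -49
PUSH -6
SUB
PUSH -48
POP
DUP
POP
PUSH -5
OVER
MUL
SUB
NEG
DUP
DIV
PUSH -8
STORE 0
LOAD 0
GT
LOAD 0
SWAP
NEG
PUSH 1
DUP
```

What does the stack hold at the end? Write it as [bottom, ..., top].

[-8, -1, 1, 1]

PUSH -49 : [-49]
PUSH -6  : [-49, -6]
SUB      : [-43]
PUSH -48 : [-43, -48]
POP      : [-43]
DUP      : [-43, -43]
POP      : [-43]
PUSH -5  : [-43, -5]
OVER     : [-43, -5, -43]
MUL      : [-43, 215]
SUB      : [-258]
NEG      : [258]
DUP      : [258, 258]
DIV      : [1]
PUSH -8  : [1, -8]
STORE 0  : [1]
LOAD 0   : [1, -8]
GT       : [1]
LOAD 0   : [1, -8]
SWAP     : [-8, 1]
NEG      : [-8, -1]
PUSH 1   : [-8, -1, 1]
DUP      : [-8, -1, 1, 1]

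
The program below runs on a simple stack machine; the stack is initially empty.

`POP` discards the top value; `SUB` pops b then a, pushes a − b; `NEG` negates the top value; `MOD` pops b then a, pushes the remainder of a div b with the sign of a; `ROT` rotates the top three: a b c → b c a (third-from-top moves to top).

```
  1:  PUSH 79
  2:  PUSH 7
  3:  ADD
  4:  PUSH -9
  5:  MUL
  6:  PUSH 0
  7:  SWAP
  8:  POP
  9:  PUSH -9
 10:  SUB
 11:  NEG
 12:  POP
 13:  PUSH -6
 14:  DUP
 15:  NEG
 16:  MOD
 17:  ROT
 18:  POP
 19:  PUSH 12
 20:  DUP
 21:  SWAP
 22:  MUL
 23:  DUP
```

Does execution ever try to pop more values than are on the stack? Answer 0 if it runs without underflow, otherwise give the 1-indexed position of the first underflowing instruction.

PUSH 79 : [79]
PUSH 7  : [79, 7]
ADD     : [86]
PUSH -9 : [86, -9]
MUL     : [-774]
PUSH 0  : [-774, 0]
SWAP    : [0, -774]
POP     : [0]
PUSH -9 : [0, -9]
SUB     : [9]
NEG     : [-9]
POP     : []
PUSH -6 : [-6]
DUP     : [-6, -6]
NEG     : [-6, 6]
MOD     : [0]
ROT  — needs 3 operands, stack has 1 → underflow

17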